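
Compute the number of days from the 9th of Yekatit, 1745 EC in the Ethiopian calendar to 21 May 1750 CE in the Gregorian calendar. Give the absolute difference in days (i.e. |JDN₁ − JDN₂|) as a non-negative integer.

JDN of the first date = 2361375.
JDN of the second date = 2360375.
|2360375 − 2361375| = 1000.

1000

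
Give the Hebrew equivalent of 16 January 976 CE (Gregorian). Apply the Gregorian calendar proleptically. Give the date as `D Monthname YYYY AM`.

7 Shevat 4736 AM

Julian Day Number of the source date = 2077552.
Converting JDN 2077552 to the Hebrew calendar gives 7 Shevat 4736 AM.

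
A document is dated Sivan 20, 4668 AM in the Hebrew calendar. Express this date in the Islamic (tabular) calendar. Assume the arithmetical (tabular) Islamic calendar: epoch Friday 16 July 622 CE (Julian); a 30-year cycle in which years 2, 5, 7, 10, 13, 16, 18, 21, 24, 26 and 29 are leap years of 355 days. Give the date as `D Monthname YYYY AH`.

Both dates share Julian Day Number 2052848; in the tabular Islamic calendar that is 18 Sha'ban 295 AH.

18 Sha'ban 295 AH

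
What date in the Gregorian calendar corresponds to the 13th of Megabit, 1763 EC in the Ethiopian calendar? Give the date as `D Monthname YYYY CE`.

20 March 1771 CE

Julian Day Number of the source date = 2367983.
Converting JDN 2367983 to the Gregorian calendar gives 20 March 1771 CE.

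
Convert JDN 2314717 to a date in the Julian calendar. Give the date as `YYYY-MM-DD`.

The Gregorian equivalent of JDN 2314717 is 18 May 1625.
In the Julian calendar that day is 1625-05-08.

1625-05-08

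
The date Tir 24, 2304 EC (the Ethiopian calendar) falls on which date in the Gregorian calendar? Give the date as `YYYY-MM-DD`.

2312-02-05

Julian Day Number of the source date = 2565535.
Converting JDN 2565535 to the Gregorian calendar gives 5 February 2312 CE.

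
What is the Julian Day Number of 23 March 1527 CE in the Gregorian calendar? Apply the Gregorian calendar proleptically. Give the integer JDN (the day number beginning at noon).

JDN 2451545 is 1 January 2000 CE (Gregorian); the target day is −172679 days from there, so JDN = 2278866.

2278866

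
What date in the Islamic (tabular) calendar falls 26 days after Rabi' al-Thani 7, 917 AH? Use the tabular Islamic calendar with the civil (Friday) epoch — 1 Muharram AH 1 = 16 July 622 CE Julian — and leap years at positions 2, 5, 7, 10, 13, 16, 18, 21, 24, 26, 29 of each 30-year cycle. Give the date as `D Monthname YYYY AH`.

Counting 26 days forward from JDN 2273135 reaches JDN 2273161, which is 4 Jumada al-Awwal 917 AH.

4 Jumada al-Awwal 917 AH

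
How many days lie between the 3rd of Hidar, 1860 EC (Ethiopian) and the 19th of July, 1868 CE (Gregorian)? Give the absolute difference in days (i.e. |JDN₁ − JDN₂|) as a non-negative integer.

250

First date → JDN 2403283; second date → JDN 2403533.
The interval is |2403283 − 2403533| = 250 days.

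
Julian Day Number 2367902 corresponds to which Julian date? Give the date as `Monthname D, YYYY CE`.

The Gregorian equivalent of JDN 2367902 is 29 December 1770.
In the Julian calendar that day is December 18, 1770 CE.

December 18, 1770 CE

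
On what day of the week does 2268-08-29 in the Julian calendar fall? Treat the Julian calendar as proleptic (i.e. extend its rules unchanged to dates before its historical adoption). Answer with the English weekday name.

Equivalently 13 September 2268 Gregorian, JDN 2549686.
2549686 ≡ 6 (mod 7); counting from Monday = 0 gives Sunday.

Sunday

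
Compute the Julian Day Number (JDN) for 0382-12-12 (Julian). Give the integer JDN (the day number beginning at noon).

In the proleptic Gregorian calendar the same day is 13 December 382.
JDN 2451545 is 1 January 2000 CE (Gregorian); the target day is −590616 days from there, so JDN = 1860929.

1860929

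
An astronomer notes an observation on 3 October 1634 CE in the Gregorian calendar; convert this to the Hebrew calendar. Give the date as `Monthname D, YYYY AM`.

Julian Day Number of the source date = 2318142.
Converting JDN 2318142 to the Hebrew calendar gives 11 Tishrei 5395 AM.

Tishrei 11, 5395 AM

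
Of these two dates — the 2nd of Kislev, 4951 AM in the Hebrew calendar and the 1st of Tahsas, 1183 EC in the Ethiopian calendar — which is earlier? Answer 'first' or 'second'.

first

Converting both to JDN: 2156011 vs 2156036; the smaller is the first.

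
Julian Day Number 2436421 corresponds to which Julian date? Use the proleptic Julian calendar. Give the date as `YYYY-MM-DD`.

1958-07-23

The Gregorian equivalent of JDN 2436421 is 5 August 1958.
In the Julian calendar that day is 1958-07-23.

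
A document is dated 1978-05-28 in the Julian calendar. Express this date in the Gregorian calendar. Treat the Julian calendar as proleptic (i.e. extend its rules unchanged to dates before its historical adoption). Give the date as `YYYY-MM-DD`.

For dates in this range the Gregorian date is 13 days ahead of the Julian.
28 May 1978 Julian + 13 days → 10 June 1978 Gregorian.

1978-06-10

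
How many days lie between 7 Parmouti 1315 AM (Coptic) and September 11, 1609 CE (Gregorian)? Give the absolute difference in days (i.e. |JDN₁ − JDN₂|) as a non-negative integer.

3805

JDN of the first date = 2305184.
JDN of the second date = 2308989.
|2308989 − 2305184| = 3805.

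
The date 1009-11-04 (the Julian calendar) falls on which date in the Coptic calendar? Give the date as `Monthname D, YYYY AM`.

Both dates share Julian Day Number 2089903; in the Coptic calendar that is 8 Hathor 726 AM.

Hathor 8, 726 AM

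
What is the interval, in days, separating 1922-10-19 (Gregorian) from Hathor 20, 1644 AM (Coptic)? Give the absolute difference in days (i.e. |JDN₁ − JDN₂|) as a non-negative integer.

JDN of the first date = 2423347.
JDN of the second date = 2425215.
|2425215 − 2423347| = 1868.

1868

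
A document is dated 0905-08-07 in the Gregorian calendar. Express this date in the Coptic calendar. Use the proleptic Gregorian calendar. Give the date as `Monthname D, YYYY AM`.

Julian Day Number of the source date = 2051823.
Converting JDN 2051823 to the Coptic calendar gives 9 Mesori 621 AM.

Mesori 9, 621 AM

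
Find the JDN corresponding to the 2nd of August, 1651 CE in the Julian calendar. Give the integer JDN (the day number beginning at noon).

2324299

Equivalently 12 August 1651 (Gregorian).
JDN 2451545 is 1 January 2000 CE (Gregorian); the target day is −127246 days from there, so JDN = 2324299.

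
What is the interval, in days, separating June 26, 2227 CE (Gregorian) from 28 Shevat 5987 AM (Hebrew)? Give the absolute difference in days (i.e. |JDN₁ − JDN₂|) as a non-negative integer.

130

First date → JDN 2534631; second date → JDN 2534501.
The interval is |2534631 − 2534501| = 130 days.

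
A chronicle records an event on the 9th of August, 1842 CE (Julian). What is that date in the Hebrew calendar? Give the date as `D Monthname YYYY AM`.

Both dates share Julian Day Number 2394069; in the Hebrew calendar that is 15 Elul 5602 AM.

15 Elul 5602 AM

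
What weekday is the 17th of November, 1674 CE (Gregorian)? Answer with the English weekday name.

Since JDN mod 7 = 5 (0 = Monday), the day is Saturday.

Saturday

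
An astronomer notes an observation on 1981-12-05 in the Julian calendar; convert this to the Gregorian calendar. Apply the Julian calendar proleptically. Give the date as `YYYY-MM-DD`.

The Julian–Gregorian offset here is 13 days (Julian trailing).
5 December 1981 Julian + 13 days → 18 December 1981 Gregorian.

1981-12-18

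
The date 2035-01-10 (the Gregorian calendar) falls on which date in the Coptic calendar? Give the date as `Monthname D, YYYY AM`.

Tobi 2, 1751 AM

Julian Day Number of the source date = 2464338.
Converting JDN 2464338 to the Coptic calendar gives 2 Tobi 1751 AM.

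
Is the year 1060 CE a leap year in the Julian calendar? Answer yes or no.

1060 mod 4 = 0, so it is a leap year in the Julian calendar.

yes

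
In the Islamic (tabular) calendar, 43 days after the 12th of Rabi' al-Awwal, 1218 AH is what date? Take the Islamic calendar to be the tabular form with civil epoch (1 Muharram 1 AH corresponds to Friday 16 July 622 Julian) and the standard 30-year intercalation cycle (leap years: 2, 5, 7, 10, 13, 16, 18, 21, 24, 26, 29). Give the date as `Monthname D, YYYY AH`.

Counting 43 days forward from JDN 2379774 reaches JDN 2379817, which is Rabi' al-Thani 25, 1218 AH.

Rabi' al-Thani 25, 1218 AH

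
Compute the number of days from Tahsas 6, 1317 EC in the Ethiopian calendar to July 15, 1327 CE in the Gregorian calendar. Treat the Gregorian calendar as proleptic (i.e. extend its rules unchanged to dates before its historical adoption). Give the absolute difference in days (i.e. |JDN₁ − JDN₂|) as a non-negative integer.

947

JDN of the first date = 2204985.
JDN of the second date = 2205932.
|2205932 − 2204985| = 947.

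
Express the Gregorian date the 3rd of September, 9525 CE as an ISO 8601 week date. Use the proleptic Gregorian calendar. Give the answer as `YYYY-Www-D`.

The weekday is Thursday (ISO weekday 4).
That Thursday belongs to ISO week 36 of ISO year 9525.

9525-W36-4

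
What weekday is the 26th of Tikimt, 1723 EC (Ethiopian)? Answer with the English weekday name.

In the Gregorian calendar this is 3 November 1730 (JDN 2353236).
2353236 ≡ 4 (mod 7); counting from Monday = 0 gives Friday.

Friday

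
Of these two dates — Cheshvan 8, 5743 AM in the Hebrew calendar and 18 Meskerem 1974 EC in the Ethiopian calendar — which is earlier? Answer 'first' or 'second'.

First date → JDN 2445268; second date → JDN 2444876.
JDN 2444876 < JDN 2445268, so the second date is earlier.

second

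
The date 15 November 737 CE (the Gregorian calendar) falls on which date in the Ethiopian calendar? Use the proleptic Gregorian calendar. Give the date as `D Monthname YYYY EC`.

15 Hidar 730 EC

Julian Day Number of the source date = 1990562.
Converting JDN 1990562 to the Ethiopian calendar gives 15 Hidar 730 EC.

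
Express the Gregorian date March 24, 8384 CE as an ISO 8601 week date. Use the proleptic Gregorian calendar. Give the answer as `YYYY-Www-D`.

8384-W12-6

The weekday is Saturday (ISO weekday 6).
That Saturday belongs to ISO week 12 of ISO year 8384.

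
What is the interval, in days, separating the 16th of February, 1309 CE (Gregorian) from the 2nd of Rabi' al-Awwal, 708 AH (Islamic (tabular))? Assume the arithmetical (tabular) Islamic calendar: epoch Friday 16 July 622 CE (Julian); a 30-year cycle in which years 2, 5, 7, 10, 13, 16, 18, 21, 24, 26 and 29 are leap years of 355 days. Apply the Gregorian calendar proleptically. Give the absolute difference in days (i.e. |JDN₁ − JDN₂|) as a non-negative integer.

JDN of the first date = 2199209.
JDN of the second date = 2199037.
|2199037 − 2199209| = 172.

172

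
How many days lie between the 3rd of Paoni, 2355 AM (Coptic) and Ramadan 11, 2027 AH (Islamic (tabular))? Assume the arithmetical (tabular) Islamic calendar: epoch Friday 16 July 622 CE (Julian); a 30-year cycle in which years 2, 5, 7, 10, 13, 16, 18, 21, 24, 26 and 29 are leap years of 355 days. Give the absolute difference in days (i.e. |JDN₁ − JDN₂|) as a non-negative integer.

18467

JDN of the first date = 2685100.
JDN of the second date = 2666633.
|2666633 − 2685100| = 18467.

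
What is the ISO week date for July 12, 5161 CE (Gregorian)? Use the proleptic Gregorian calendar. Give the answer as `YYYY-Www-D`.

5161-W28-3

The weekday is Wednesday (ISO weekday 3).
That Wednesday belongs to ISO week 28 of ISO year 5161.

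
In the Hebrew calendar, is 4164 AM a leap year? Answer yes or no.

Hebrew year 4164 is year 3 of its 19-year Metonic cycle; leap years are at positions 3, 6, 8, 11, 14, 17, 19, so it is a leap year (13 months).

yes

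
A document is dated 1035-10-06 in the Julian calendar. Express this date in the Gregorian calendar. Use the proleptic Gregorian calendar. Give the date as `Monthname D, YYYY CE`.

At this point the Julian calendar is 6 days behind the Gregorian.
6 October 1035 Julian + 6 days → 12 October 1035 Gregorian.

October 12, 1035 CE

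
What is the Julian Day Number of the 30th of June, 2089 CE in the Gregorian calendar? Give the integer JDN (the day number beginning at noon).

JDN 2299161 is 15 October 1582 CE (Gregorian); the target day is +185072 days from there, so JDN = 2484233.

2484233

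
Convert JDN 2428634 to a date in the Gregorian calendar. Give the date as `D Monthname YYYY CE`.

JDN 2451545 is 1 Jan 2000; 2428634 is −22911 days from there.

10 April 1937 CE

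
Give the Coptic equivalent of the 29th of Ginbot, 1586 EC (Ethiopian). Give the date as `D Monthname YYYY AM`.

29 Pashons 1310 AM

Julian Day Number of the source date = 2303410.
Converting JDN 2303410 to the Coptic calendar gives 29 Pashons 1310 AM.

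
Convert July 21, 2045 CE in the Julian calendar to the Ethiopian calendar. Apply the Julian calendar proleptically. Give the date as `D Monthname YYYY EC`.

27 Hamle 2037 EC

Julian Day Number of the source date = 2468196.
Converting JDN 2468196 to the Ethiopian calendar gives 27 Hamle 2037 EC.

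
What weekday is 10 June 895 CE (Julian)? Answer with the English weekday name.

Tuesday

This is JDN 2048117 (14 June 895 Gregorian).
JDN 2048117 mod 7 = 1, and JDN 0 was a Monday, so this is a Tuesday.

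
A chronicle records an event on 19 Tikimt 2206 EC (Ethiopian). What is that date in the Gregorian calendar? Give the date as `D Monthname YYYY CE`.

Both dates share Julian Day Number 2529645; in the Gregorian calendar that is 31 October 2213 CE.

31 October 2213 CE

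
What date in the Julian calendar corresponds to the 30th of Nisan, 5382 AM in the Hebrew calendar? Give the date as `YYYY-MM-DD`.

1622-03-31

The source date corresponds to 10 April 1622 in the Gregorian calendar (JDN 2313583).
That day falls on 31 March 1622 CE in the Julian calendar.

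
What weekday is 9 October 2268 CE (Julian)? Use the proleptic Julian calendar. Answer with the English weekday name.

This is JDN 2549727 (24 October 2268 Gregorian).
2549727 ≡ 5 (mod 7); counting from Monday = 0 gives Saturday.

Saturday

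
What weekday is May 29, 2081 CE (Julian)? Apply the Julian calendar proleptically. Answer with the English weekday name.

In the Gregorian calendar this is 11 June 2081 (JDN 2481292).
2481292 ≡ 2 (mod 7); counting from Monday = 0 gives Wednesday.

Wednesday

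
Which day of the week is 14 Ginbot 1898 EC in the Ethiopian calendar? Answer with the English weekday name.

This is JDN 2417353 (22 May 1906 Gregorian).
Since JDN mod 7 = 1 (0 = Monday), the day is Tuesday.

Tuesday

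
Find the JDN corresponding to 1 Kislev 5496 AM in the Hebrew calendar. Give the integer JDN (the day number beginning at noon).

Equivalently 16 November 1735 (Gregorian).
JDN 2299161 is 15 October 1582 CE (Gregorian); the target day is +55914 days from there, so JDN = 2355075.

2355075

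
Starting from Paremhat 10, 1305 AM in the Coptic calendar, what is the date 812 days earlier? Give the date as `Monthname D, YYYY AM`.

The starting date is JDN 2301505; 2301505 − 812 = 2300693.
JDN 2300693 corresponds to Koiak 19, 1303 AM.

Koiak 19, 1303 AM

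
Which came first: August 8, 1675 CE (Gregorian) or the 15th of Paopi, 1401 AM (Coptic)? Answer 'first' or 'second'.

Converting both to JDN: 2333061 vs 2336424; the smaller is the first.

first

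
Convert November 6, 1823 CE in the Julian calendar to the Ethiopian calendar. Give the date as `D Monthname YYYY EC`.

The source date corresponds to 18 November 1823 in the Gregorian calendar (JDN 2387218).
That day falls on 9 Hidar 1816 EC in the Ethiopian calendar.

9 Hidar 1816 EC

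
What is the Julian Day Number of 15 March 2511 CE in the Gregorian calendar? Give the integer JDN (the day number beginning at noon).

2638257

JDN 2299161 is 15 October 1582 CE (Gregorian); the target day is +339096 days from there, so JDN = 2638257.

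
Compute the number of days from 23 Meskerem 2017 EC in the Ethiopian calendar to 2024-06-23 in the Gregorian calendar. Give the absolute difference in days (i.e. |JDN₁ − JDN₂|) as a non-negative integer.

First date → JDN 2460587; second date → JDN 2460485.
The interval is |2460587 − 2460485| = 102 days.

102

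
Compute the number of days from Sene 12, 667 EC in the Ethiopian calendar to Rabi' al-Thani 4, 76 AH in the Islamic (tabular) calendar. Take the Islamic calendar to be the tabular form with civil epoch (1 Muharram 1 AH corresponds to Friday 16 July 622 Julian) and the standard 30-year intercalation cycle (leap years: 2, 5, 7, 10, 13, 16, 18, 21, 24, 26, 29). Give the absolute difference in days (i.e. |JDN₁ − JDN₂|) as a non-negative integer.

First date → JDN 1967758; second date → JDN 1975109.
The interval is |1967758 − 1975109| = 7351 days.

7351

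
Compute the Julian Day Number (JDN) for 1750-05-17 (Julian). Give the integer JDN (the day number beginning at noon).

2360382

In the Gregorian calendar the same day is 28 May 1750.
JDN 2299161 is 15 October 1582 CE (Gregorian); the target day is +61221 days from there, so JDN = 2360382.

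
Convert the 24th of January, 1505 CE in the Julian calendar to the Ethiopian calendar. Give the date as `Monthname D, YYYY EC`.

Tir 29, 1497 EC

Julian Day Number of the source date = 2270783.
Converting JDN 2270783 to the Ethiopian calendar gives 29 Tir 1497 EC.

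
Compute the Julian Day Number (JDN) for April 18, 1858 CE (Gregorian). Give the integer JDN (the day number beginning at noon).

2399788

JDN 2451545 is 1 January 2000 CE (Gregorian); the target day is −51757 days from there, so JDN = 2399788.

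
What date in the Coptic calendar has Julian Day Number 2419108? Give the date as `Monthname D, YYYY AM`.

Paremhat 3, 1627 AM

The Gregorian equivalent of JDN 2419108 is 12 March 1911.
In the Coptic calendar that day is Paremhat 3, 1627 AM.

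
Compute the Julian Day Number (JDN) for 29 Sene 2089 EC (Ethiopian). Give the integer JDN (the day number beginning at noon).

Equivalently 6 July 2097 (Gregorian).
JDN 2299161 is 15 October 1582 CE (Gregorian); the target day is +188000 days from there, so JDN = 2487161.

2487161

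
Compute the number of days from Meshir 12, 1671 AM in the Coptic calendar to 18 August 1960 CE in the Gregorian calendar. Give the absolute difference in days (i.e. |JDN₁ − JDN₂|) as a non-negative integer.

2007

First date → JDN 2435158; second date → JDN 2437165.
The interval is |2435158 − 2437165| = 2007 days.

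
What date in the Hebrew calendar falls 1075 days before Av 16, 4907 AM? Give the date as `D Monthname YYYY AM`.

The starting date is JDN 2140195; 2140195 − 1075 = 2139120.
JDN 2139120 corresponds to 3 Elul 4904 AM.

3 Elul 4904 AM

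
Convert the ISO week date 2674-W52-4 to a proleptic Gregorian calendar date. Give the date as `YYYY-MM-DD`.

2674-12-24

ISO week 1 of 2674 is the week containing the first Thursday of 2674.
Week 52, day 4 (Thursday) lands on 2674-12-24.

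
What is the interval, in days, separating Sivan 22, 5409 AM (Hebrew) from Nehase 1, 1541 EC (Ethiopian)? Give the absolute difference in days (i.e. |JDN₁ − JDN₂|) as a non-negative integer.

36462

JDN of the first date = 2323498.
JDN of the second date = 2287036.
|2287036 − 2323498| = 36462.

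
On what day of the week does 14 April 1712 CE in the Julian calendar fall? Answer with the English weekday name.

In the Gregorian calendar this is 25 April 1712 (JDN 2346470).
JDN 2346470 mod 7 = 0, and JDN 0 was a Monday, so this is a Monday.

Monday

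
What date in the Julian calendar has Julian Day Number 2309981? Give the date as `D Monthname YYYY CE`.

JDN 2309981 is 30 May 1612 in the Gregorian calendar.
In the Julian calendar that day is 20 May 1612 CE.

20 May 1612 CE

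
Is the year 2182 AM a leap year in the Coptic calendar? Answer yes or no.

2182 mod 4 = 2; in the Coptic calendar a year is leap when year mod 4 = 3, so it is a common year.

no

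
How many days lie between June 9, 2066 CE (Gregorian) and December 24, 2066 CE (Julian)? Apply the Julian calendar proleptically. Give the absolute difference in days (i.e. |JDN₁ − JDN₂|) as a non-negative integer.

211

First date → JDN 2475811; second date → JDN 2476022.
The interval is |2475811 − 2476022| = 211 days.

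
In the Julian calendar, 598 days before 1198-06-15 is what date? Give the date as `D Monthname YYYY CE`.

25 October 1196 CE

Counting 598 days back from JDN 2158793 reaches JDN 2158195, which is 25 October 1196 CE.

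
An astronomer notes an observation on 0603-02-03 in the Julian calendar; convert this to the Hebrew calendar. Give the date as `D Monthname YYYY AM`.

The source date corresponds to 6 February 603 in the proleptic Gregorian calendar (JDN 1941337).
That day falls on 16 Shevat 4363 AM in the Hebrew calendar.

16 Shevat 4363 AM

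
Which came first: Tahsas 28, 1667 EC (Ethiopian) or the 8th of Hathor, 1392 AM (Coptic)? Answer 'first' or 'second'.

The two dates have Julian Day Numbers 2332844 and 2333160 respectively.
Since 2332844 < 2333160, the first date comes first.

first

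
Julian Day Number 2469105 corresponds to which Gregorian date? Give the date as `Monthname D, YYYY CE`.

January 29, 2048 CE

JDN 2451545 is 1 Jan 2000; 2469105 is +17560 days from there.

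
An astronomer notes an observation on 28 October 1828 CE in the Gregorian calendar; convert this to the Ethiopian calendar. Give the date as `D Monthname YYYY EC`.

19 Tikimt 1821 EC

Both dates share Julian Day Number 2389024; in the Ethiopian calendar that is 19 Tikimt 1821 EC.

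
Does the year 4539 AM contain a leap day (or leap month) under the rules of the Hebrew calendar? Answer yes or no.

Hebrew year 4539 is year 17 of its 19-year Metonic cycle; leap years are at positions 3, 6, 8, 11, 14, 17, 19, so it is a leap year (13 months).

yes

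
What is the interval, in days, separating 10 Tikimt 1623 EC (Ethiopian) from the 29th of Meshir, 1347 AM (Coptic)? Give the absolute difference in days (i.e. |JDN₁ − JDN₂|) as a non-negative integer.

First date → JDN 2316695; second date → JDN 2316834.
The interval is |2316695 − 2316834| = 139 days.

139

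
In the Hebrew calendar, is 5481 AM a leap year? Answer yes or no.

no

Hebrew year 5481 is year 9 of its 19-year Metonic cycle; leap years are at positions 3, 6, 8, 11, 14, 17, 19, so it is a common year (12 months).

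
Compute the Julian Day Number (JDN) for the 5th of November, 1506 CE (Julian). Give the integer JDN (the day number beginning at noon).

2271433

Equivalently 15 November 1506 (proleptic Gregorian).
JDN 2299161 is 15 October 1582 CE (Gregorian); the target day is −27728 days from there, so JDN = 2271433.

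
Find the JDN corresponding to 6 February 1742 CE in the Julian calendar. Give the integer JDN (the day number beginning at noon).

2357360

In the Gregorian calendar the same day is 17 February 1742.
JDN 2400001 is 17 November 1858 CE (Gregorian), MJD 0; the target day is −42641 days from there, so JDN = 2357360.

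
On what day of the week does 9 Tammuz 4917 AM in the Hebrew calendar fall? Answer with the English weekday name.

Wednesday

In the proleptic Gregorian calendar this is 26 June 1157 (JDN 2143822).
JDN 2143822 mod 7 = 2, and JDN 0 was a Monday, so this is a Wednesday.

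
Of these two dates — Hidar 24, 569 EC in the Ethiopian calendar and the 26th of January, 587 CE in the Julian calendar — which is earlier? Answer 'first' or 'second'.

first

Converting both to JDN: 1931766 vs 1935485; the smaller is the first.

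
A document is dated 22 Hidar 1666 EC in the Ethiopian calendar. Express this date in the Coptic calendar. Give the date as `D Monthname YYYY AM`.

22 Hathor 1390 AM

Julian Day Number of the source date = 2332443.
Converting JDN 2332443 to the Coptic calendar gives 22 Hathor 1390 AM.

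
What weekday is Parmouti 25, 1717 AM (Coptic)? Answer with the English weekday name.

Thursday

Equivalently 3 May 2001 Gregorian, JDN 2452033.
Since JDN mod 7 = 3 (0 = Monday), the day is Thursday.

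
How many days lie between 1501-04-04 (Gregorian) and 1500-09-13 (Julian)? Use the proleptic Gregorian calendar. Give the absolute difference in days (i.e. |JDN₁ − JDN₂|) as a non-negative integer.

First date → JDN 2269382; second date → JDN 2269189.
The interval is |2269382 − 2269189| = 193 days.

193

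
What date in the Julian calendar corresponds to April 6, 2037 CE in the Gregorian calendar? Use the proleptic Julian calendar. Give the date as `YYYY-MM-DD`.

For dates in this range the Gregorian date is 13 days ahead of the Julian.
6 April 2037 Gregorian − 13 days → 24 March 2037 Julian.

2037-03-24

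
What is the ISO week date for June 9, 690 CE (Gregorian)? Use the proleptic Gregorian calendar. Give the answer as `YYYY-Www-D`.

0690-W24-1

The weekday is Monday (ISO weekday 1).
That Monday belongs to ISO week 24 of ISO year 690.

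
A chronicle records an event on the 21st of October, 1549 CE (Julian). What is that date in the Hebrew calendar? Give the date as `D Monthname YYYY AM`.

29 Tishrei 5310 AM

Julian Day Number of the source date = 2287124.
Converting JDN 2287124 to the Hebrew calendar gives 29 Tishrei 5310 AM.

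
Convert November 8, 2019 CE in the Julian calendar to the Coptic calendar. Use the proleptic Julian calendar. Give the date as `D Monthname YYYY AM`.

The source date corresponds to 21 November 2019 in the Gregorian calendar (JDN 2458809).
That day falls on 11 Hathor 1736 AM in the Coptic calendar.

11 Hathor 1736 AM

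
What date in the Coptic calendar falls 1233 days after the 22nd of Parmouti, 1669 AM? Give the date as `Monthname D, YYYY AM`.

The starting date is JDN 2434498; 2434498 + 1233 = 2435731.
JDN 2435731 corresponds to Thout 4, 1673 AM.

Thout 4, 1673 AM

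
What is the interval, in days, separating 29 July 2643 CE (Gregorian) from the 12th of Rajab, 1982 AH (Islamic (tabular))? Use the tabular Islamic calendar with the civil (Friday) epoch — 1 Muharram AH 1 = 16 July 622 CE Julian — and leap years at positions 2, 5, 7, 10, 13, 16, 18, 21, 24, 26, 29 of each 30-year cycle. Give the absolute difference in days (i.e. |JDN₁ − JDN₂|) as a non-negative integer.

35977

First date → JDN 2686605; second date → JDN 2650628.
The interval is |2686605 − 2650628| = 35977 days.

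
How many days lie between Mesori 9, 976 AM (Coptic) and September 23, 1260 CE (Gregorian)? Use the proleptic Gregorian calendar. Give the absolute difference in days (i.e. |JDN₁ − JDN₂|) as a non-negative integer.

JDN of the first date = 2181487.
JDN of the second date = 2181532.
|2181532 − 2181487| = 45.

45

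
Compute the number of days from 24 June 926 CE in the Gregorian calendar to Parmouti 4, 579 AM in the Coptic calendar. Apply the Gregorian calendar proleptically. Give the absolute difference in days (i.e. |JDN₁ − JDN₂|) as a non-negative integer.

JDN of the first date = 2059449.
JDN of the second date = 2036357.
|2036357 − 2059449| = 23092.

23092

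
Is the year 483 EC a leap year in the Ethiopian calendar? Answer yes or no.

483 mod 4 = 3; in the Ethiopian calendar a year is leap when year mod 4 = 3, so it is a leap year.

yes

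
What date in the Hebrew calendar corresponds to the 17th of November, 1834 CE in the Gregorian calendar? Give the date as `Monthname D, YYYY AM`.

Cheshvan 15, 5595 AM

Julian Day Number of the source date = 2391235.
Converting JDN 2391235 to the Hebrew calendar gives 15 Cheshvan 5595 AM.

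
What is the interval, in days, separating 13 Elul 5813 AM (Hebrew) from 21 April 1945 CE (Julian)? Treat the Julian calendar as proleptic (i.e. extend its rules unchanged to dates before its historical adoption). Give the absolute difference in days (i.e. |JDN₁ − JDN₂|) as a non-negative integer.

39562

JDN of the first date = 2471142.
JDN of the second date = 2431580.
|2431580 − 2471142| = 39562.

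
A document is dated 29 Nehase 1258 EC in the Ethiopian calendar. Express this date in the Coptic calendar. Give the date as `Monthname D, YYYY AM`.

Mesori 29, 982 AM

The source date corresponds to 29 August 1266 in the proleptic Gregorian calendar (JDN 2183698).
That day falls on 29 Mesori 982 AM in the Coptic calendar.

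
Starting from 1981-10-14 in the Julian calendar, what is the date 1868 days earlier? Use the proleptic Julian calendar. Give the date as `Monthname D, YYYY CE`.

The starting date is JDN 2444905; 2444905 − 1868 = 2443037.
JDN 2443037 corresponds to September 2, 1976 CE.

September 2, 1976 CE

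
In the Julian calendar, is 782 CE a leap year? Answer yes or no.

no

782 mod 4 = 2, so it is a common year in the Julian calendar.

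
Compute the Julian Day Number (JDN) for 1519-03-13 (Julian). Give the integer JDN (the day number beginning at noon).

2275944

Equivalently 23 March 1519 (proleptic Gregorian).
JDN 2451545 is 1 January 2000 CE (Gregorian); the target day is −175601 days from there, so JDN = 2275944.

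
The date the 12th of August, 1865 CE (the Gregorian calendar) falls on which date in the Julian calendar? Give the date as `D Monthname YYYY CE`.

The Julian–Gregorian offset here is 12 days (Julian trailing).
12 August 1865 Gregorian − 12 days → 31 July 1865 Julian.

31 July 1865 CE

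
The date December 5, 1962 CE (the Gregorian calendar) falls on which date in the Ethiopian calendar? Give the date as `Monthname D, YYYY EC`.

Hidar 26, 1955 EC

Both dates share Julian Day Number 2438004; in the Ethiopian calendar that is 26 Hidar 1955 EC.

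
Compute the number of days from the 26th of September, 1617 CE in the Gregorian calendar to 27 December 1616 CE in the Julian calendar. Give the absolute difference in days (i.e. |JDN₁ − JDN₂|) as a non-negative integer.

263

First date → JDN 2311926; second date → JDN 2311663.
The interval is |2311926 − 2311663| = 263 days.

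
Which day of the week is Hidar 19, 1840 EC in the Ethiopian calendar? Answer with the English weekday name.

In the Gregorian calendar this is 28 November 1847 (JDN 2395994).
2395994 ≡ 6 (mod 7); counting from Monday = 0 gives Sunday.

Sunday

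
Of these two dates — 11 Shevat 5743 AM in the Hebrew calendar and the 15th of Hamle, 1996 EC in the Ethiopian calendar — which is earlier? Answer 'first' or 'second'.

First date → JDN 2445360; second date → JDN 2453209.
JDN 2445360 < JDN 2453209, so the first date is earlier.

first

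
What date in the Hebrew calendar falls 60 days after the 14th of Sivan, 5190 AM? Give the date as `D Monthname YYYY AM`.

JDN of the 14th of Sivan, 5190 AM = 2243521.
2243521 + 60 = 2243581.
JDN 2243581 in the Hebrew calendar is 15 Av 5190 AM.

15 Av 5190 AM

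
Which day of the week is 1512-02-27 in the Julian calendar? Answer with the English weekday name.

Friday

Equivalently 8 March 1512 Gregorian, JDN 2273373.
JDN 2273373 mod 7 = 4, and JDN 0 was a Monday, so this is a Friday.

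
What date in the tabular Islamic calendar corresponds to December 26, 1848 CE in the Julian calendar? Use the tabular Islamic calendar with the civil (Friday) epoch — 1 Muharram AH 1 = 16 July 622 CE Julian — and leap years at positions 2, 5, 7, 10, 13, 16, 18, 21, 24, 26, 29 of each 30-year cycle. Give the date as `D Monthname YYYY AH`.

12 Safar 1265 AH

Julian Day Number of the source date = 2396400.
Converting JDN 2396400 to the tabular Islamic calendar gives 12 Safar 1265 AH.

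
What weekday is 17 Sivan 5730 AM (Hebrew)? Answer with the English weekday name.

In the Gregorian calendar this is 21 June 1970 (JDN 2440759).
JDN 2440759 mod 7 = 6, and JDN 0 was a Monday, so this is a Sunday.

Sunday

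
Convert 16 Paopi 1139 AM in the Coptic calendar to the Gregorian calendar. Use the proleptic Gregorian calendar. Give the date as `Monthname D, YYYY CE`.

October 22, 1422 CE

Julian Day Number of the source date = 2240729.
Converting JDN 2240729 to the Gregorian calendar gives 22 October 1422 CE.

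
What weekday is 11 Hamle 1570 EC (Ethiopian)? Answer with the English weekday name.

Saturday

Equivalently 15 July 1578 Gregorian, JDN 2297608.
2297608 ≡ 5 (mod 7); counting from Monday = 0 gives Saturday.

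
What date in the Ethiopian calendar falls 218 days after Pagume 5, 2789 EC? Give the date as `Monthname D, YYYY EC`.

Miyazya 8, 2790 EC

The starting date is JDN 2742902; 2742902 + 218 = 2743120.
JDN 2743120 corresponds to Miyazya 8, 2790 EC.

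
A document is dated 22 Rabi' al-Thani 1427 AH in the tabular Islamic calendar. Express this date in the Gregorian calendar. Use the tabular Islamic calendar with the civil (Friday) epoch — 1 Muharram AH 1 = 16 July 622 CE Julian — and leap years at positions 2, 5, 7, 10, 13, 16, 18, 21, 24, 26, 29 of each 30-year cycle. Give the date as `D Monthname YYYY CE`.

21 May 2006 CE

Julian Day Number of the source date = 2453877.
Converting JDN 2453877 to the Gregorian calendar gives 21 May 2006 CE.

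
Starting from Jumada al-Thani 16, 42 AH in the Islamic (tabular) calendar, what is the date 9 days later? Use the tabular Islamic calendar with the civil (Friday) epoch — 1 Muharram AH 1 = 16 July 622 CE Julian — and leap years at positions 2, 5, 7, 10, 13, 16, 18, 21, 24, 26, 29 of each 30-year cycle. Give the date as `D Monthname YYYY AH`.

25 Jumada al-Thani 42 AH

Counting 9 days forward from JDN 1963132 reaches JDN 1963141, which is 25 Jumada al-Thani 42 AH.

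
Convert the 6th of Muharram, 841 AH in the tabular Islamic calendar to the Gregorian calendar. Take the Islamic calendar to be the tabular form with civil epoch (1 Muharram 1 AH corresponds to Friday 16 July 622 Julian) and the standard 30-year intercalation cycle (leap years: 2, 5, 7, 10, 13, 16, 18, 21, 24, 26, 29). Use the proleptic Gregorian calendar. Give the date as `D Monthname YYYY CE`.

19 July 1437 CE

Julian Day Number of the source date = 2246113.
Converting JDN 2246113 to the Gregorian calendar gives 19 July 1437 CE.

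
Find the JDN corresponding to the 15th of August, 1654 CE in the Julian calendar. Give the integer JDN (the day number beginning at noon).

In the Gregorian calendar the same day is 25 August 1654.
JDN 2299161 is 15 October 1582 CE (Gregorian); the target day is +26247 days from there, so JDN = 2325408.

2325408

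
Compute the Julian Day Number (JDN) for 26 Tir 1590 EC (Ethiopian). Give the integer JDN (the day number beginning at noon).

2304748

Equivalently 31 January 1598 (Gregorian).
JDN 2400001 is 17 November 1858 CE (Gregorian), MJD 0; the target day is −95253 days from there, so JDN = 2304748.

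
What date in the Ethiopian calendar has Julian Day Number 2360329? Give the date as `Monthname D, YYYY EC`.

Megabit 29, 1742 EC

The Gregorian equivalent of JDN 2360329 is 5 April 1750.
In the Ethiopian calendar that day is Megabit 29, 1742 EC.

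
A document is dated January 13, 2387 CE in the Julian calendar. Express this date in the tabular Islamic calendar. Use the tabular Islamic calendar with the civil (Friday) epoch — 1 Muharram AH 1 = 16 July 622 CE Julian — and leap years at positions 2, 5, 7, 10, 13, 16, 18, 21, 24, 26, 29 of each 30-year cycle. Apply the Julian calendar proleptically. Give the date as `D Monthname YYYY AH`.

8 Ramadan 1819 AH

The source date corresponds to 29 January 2387 in the Gregorian calendar (JDN 2592922).
That day falls on 8 Ramadan 1819 AH in the tabular Islamic calendar.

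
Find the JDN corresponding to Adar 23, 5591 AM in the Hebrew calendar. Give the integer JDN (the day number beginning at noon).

In the Gregorian calendar the same day is 8 March 1831.
JDN 2299161 is 15 October 1582 CE (Gregorian); the target day is +90724 days from there, so JDN = 2389885.

2389885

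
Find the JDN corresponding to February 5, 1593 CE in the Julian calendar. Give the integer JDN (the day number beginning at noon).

2302937

In the Gregorian calendar the same day is 15 February 1593.
JDN 2451545 is 1 January 2000 CE (Gregorian); the target day is −148608 days from there, so JDN = 2302937.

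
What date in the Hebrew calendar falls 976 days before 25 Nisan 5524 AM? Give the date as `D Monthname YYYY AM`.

25 Av 5521 AM

Counting 976 days back from JDN 2365465 reaches JDN 2364489, which is 25 Av 5521 AM.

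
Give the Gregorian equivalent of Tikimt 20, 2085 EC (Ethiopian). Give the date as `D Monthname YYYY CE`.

30 October 2092 CE

Julian Day Number of the source date = 2485451.
Converting JDN 2485451 to the Gregorian calendar gives 30 October 2092 CE.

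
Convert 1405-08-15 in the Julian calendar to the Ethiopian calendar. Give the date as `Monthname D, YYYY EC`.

The source date corresponds to 24 August 1405 in the proleptic Gregorian calendar (JDN 2234461).
That day falls on 22 Nehase 1397 EC in the Ethiopian calendar.

Nehase 22, 1397 EC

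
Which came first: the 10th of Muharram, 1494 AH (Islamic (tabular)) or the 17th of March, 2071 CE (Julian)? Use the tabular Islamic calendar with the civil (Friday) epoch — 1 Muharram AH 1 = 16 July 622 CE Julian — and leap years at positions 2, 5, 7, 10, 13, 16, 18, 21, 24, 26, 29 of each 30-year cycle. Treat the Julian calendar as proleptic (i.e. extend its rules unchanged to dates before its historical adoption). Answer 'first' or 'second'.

Converting both to JDN: 2477518 vs 2477566; the smaller is the first.

first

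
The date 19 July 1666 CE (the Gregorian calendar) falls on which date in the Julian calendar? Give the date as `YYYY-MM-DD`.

1666-07-09

The Julian–Gregorian offset here is 10 days (Julian trailing).
19 July 1666 Gregorian − 10 days → 9 July 1666 Julian.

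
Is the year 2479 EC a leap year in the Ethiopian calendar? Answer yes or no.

2479 mod 4 = 3; in the Ethiopian calendar a year is leap when year mod 4 = 3, so it is a leap year.

yes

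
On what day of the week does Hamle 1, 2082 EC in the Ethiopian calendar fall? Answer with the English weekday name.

Saturday

This is JDN 2484606 (8 July 2090 Gregorian).
Since JDN mod 7 = 5 (0 = Monday), the day is Saturday.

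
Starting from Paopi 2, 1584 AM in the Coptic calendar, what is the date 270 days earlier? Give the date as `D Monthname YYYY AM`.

JDN of Paopi 2, 1584 AM = 2403252.
2403252 − 270 = 2402982.
JDN 2402982 in the Coptic calendar is 8 Tobi 1583 AM.

8 Tobi 1583 AM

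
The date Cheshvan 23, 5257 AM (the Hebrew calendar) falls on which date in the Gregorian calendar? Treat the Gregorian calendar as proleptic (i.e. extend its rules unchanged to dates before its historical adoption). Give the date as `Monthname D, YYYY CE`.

Both dates share Julian Day Number 2267775; in the Gregorian calendar that is 8 November 1496 CE.

November 8, 1496 CE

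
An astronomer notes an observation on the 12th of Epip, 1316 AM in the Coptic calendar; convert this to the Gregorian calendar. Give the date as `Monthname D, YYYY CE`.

July 16, 1600 CE

Both dates share Julian Day Number 2305645; in the Gregorian calendar that is 16 July 1600 CE.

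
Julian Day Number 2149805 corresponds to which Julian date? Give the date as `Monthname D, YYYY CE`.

The proleptic Gregorian equivalent of JDN 2149805 is 12 November 1173.
In the Julian calendar that day is November 5, 1173 CE.

November 5, 1173 CE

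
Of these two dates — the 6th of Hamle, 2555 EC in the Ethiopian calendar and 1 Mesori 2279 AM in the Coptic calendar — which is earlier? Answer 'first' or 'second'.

first

First date → JDN 2657374; second date → JDN 2657399.
JDN 2657374 < JDN 2657399, so the first date is earlier.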